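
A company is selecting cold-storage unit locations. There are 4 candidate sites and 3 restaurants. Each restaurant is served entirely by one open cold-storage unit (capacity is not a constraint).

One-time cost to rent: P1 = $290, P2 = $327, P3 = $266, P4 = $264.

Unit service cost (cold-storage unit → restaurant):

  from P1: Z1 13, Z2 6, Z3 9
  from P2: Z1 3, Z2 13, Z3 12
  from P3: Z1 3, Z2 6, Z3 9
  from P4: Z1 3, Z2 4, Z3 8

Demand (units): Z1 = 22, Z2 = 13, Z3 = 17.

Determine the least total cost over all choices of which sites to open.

Minimum total cost: 518

For any fixed open set, each restaurant goes to its cheapest open site; total = fixed + service.
{P4}: Z1→P4 3·22=66, Z2→P4 4·13=52, Z3→P4 8·17=136. Service 254; fixed 264; total 518.
{P3}: Z1→P3 3·22=66, Z2→P3 6·13=78, Z3→P3 9·17=153. Service 297; fixed 266; total 563.
{P2}: service 439 + fixed 327 = 766
{P1, P2, P3, P4}: service 254 + fixed 1147 = 1401
(All 15 nonempty subsets were checked; P4 only is lowest.)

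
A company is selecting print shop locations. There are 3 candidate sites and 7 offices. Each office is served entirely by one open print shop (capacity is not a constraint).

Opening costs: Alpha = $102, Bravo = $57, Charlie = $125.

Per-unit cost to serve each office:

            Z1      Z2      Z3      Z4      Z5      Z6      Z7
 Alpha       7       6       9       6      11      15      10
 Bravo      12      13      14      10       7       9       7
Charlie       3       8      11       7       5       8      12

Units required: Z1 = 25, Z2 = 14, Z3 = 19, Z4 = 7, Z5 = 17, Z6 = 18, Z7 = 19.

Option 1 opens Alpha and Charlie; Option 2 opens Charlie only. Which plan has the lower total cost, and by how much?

Option 1 is cheaper by 9.

Option 1: {Alpha, Charlie}: Z1→Charlie 3·25=75, Z2→Alpha 6·14=84, Z3→Alpha 9·19=171, Z4→Alpha 6·7=42, Z5→Charlie 5·17=85, Z6→Charlie 8·18=144, Z7→Alpha 10·19=190. Service 791; fixed 227; total 1018.
Option 2: {Charlie}: Z1→Charlie 3·25=75, Z2→Charlie 8·14=112, Z3→Charlie 11·19=209, Z4→Charlie 7·7=49, Z5→Charlie 5·17=85, Z6→Charlie 8·18=144, Z7→Charlie 12·19=228. Service 902; fixed 125; total 1027.
Difference: |1018 − 1027| = 9.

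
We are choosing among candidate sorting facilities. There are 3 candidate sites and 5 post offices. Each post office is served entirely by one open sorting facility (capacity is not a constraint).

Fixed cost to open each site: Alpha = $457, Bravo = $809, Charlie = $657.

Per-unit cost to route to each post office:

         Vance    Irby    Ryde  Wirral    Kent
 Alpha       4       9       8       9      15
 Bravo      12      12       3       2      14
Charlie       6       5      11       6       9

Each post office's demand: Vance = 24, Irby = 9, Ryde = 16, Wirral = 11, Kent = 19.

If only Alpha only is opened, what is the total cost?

Each post office is assigned to its cheapest site among the open ones.
{Alpha}: Vance→Alpha 4·24=96, Irby→Alpha 9·9=81, Ryde→Alpha 8·16=128, Wirral→Alpha 9·11=99, Kent→Alpha 15·19=285. Service 689; fixed 457; total 1146.

Total cost: 1146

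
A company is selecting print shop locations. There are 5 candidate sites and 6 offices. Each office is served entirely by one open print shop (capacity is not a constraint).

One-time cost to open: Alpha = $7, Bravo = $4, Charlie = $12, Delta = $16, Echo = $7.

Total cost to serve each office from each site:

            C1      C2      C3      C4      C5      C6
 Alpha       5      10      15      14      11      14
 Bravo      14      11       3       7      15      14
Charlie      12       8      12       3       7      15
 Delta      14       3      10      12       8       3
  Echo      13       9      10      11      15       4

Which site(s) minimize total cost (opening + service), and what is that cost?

Open Alpha, Bravo and Delta; minimum total cost 56.

For any fixed open set, each office goes to its cheapest open site; total = fixed + service.
{Alpha, Bravo, Delta}: C1→Alpha 5, C2→Delta 3, C3→Bravo 3, C4→Bravo 7, C5→Delta 8, C6→Delta 3. Service 29; fixed 27; total 56.
{Alpha, Bravo, Echo}: service 39 + fixed 18 = 57
{Bravo, Delta}: C1→Bravo 14, C2→Delta 3, C3→Bravo 3, C4→Bravo 7, C5→Delta 8, C6→Delta 3. Service 38; fixed 20; total 58.
{Alpha, Bravo, Charlie, Delta, Echo}: C1→Alpha 5, C2→Delta 3, C3→Bravo 3, C4→Charlie 3, C5→Charlie 7, C6→Delta 3. Service 24; fixed 46; total 70.
No other subset beats 56.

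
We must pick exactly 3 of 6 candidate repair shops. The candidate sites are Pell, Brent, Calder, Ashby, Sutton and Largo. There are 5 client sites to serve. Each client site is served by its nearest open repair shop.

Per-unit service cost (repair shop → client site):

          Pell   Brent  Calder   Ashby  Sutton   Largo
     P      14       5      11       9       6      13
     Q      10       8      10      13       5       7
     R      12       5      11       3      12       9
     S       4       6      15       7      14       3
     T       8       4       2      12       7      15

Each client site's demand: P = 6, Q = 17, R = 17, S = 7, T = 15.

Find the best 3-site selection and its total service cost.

With exactly 3 open, each client site uses its cheapest among the chosen.
{Calder, Ashby, Sutton}: P→Sutton 6·6=36, Q→Sutton 5·17=85, R→Ashby 3·17=51, S→Ashby 7·7=49, T→Calder 2·15=30. Service cost 251.
{Brent, Ashby, Sutton}: service cost 268
{Brent, Calder, Sutton}: service cost 272
Among all 20 size-3 choices, {Calder, Ashby, Sutton} is lowest.

Choose Calder, Ashby and Sutton; total service cost 251.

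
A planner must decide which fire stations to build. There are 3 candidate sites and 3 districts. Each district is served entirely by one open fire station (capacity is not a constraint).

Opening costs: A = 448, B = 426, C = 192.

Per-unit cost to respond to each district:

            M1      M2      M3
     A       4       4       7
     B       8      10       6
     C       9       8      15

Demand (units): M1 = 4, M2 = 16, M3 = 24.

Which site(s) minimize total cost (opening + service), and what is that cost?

Open A only; minimum total cost 696.

For any fixed open set, each district goes to its cheapest open site; total = fixed + service.
{A}: M1→A 4·4=16, M2→A 4·16=64, M3→A 7·24=168. Service 248; fixed 448; total 696.
{C}: service 524 + fixed 192 = 716
{B}: M1→B 8·4=32, M2→B 10·16=160, M3→B 6·24=144. Service 336; fixed 426; total 762.
{A, B, C}: service 224 + fixed 1066 = 1290
No other subset beats 696.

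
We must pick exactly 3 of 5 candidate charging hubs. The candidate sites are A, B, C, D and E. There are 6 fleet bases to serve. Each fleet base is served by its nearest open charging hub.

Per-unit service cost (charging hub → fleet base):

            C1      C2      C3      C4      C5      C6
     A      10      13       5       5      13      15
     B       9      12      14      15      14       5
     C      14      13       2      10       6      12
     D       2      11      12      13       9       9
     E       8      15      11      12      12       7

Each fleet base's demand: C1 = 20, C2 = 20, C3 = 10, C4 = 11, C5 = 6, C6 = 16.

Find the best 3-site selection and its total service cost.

Choose A, B and D; total service cost 499.

With exactly 3 open, each fleet base uses its cheapest among the chosen.
{A, B, D}: C1→D 2·20=40, C2→D 11·20=220, C3→A 5·10=50, C4→A 5·11=55, C5→D 9·6=54, C6→B 5·16=80. Service cost 499.
{B, C, D}: service cost 506
{A, C, D}: service cost 515
Among all 10 size-3 choices, {A, B, D} is lowest.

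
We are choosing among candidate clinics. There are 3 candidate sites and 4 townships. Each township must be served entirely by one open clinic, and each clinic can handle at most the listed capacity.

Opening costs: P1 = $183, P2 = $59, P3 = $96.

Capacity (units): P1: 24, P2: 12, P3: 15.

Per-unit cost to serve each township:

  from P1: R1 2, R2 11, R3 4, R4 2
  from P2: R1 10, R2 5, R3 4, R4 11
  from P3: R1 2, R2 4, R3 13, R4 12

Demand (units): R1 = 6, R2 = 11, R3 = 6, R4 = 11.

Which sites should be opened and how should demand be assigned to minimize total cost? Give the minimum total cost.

Minimum total cost: 355

Open {P1, P2}: R1→P1 2·6=12, R2→P2 5·11=55, R3→P1 4·6=24, R4→P1 2·11=22.
Loads: P1 carries 23/24, P2 carries 11/12. Service 113; fixed 242; total 355.
Next best feasible plan costs 381.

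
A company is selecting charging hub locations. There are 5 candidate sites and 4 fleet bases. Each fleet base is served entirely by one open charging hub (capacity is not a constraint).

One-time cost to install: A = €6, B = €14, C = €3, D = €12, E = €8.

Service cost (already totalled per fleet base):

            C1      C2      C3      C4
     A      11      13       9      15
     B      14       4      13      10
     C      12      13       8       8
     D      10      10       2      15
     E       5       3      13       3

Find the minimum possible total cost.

For any fixed open set, each fleet base goes to its cheapest open site; total = fixed + service.
{C, E}: C1→E 5, C2→E 3, C3→C 8, C4→E 3. Service 19; fixed 11; total 30.
{E}: C1→E 5, C2→E 3, C3→E 13, C4→E 3. Service 24; fixed 8; total 32.
{D, E}: C1→E 5, C2→E 3, C3→D 2, C4→E 3. Service 13; fixed 20; total 33.
{A, B, C, D, E}: C1→E 5, C2→E 3, C3→D 2, C4→E 3. Service 13; fixed 43; total 56.
No other subset beats 30.

Minimum total cost: 30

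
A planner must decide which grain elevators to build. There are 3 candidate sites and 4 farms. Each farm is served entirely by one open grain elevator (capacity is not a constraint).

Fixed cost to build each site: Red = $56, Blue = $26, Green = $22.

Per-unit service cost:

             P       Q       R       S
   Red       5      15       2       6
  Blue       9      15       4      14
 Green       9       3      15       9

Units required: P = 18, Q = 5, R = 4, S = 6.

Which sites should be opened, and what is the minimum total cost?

Open Red and Green; minimum total cost 227.

For any fixed open set, each farm goes to its cheapest open site; total = fixed + service.
{Red, Green}: P→Red 5·18=90, Q→Green 3·5=15, R→Red 2·4=8, S→Red 6·6=36. Service 149; fixed 78; total 227.
{Red, Blue, Green}: service 149 + fixed 104 = 253
{Red}: P→Red 5·18=90, Q→Red 15·5=75, R→Red 2·4=8, S→Red 6·6=36. Service 209; fixed 56; total 265.
{Green}: P→Green 9·18=162, Q→Green 3·5=15, R→Green 15·4=60, S→Green 9·6=54. Service 291; fixed 22; total 313.
No other subset beats 227.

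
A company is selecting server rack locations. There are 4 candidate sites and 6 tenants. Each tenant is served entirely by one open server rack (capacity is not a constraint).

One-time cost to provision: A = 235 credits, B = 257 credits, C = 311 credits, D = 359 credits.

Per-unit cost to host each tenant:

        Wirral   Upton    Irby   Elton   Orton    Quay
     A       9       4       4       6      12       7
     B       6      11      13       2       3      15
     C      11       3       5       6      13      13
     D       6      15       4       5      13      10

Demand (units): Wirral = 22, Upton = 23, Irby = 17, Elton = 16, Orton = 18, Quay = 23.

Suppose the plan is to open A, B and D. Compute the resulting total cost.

Each tenant is assigned to its cheapest site among the open ones.
{A, B, D}: Wirral→B 6·22=132, Upton→A 4·23=92, Irby→A 4·17=68, Elton→B 2·16=32, Orton→B 3·18=54, Quay→A 7·23=161. Service 539; fixed 851; total 1390.

Total cost: 1390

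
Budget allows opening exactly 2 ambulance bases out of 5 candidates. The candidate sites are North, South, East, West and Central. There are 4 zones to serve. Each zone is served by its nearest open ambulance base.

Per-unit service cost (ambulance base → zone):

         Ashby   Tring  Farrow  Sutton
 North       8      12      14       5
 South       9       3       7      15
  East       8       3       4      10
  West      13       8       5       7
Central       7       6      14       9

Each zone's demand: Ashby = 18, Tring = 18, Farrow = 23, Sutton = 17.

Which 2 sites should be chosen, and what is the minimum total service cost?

Choose North and East; total service cost 375.

With exactly 2 open, each zone uses its cheapest among the chosen.
{North, East}: Ashby→North 8·18=144, Tring→East 3·18=54, Farrow→East 4·23=92, Sutton→North 5·17=85. Service cost 375.
{East, West}: service cost 409
{East, Central}: service cost 425
Among all 10 size-2 choices, {North, East} is lowest.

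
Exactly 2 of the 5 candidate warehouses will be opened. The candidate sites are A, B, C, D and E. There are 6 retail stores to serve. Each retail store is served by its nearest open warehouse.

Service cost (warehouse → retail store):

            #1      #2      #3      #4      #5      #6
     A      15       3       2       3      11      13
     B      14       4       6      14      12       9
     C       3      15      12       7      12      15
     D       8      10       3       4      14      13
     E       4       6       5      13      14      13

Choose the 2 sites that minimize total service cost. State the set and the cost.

With exactly 2 open, each retail store uses its cheapest among the chosen.
{A, C}: #1→C 3, #2→A 3, #3→A 2, #4→A 3, #5→A 11, #6→A 13. Service cost 35.
{A, E}: service cost 36
{A, D}: service cost 40
Among all 10 size-2 choices, {A, C} is lowest.

Choose A and C; total service cost 35.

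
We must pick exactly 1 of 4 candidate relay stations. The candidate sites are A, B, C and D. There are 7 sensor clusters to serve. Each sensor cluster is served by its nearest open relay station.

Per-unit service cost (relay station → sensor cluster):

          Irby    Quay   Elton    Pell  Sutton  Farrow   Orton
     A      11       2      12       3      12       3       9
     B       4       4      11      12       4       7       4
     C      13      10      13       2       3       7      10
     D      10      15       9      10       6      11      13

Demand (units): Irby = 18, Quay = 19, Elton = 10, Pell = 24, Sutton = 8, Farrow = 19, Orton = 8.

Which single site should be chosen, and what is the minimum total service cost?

Choose A only; total service cost 653.

With exactly 1 open, each sensor cluster uses its cheapest among the chosen.
{A}: Irby→A 11·18=198, Quay→A 2·19=38, Elton→A 12·10=120, Pell→A 3·24=72, Sutton→A 12·8=96, Farrow→A 3·19=57, Orton→A 9·8=72. Service cost 653.
{B}: service cost 743
{C}: service cost 839
Among all 4 size-1 choices, {A} is lowest.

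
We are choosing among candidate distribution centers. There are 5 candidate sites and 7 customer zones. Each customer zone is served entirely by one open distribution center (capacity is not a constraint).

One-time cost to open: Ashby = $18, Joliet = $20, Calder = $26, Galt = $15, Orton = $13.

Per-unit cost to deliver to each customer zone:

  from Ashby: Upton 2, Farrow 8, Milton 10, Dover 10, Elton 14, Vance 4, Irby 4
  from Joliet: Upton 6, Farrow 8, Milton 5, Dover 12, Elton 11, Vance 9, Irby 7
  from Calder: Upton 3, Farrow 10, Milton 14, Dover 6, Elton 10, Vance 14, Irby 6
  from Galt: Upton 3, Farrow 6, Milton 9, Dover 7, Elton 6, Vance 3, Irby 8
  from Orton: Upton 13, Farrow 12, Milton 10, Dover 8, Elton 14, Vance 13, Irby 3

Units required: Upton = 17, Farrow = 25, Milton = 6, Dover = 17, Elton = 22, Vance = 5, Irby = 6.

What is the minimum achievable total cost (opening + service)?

Minimum total cost: 557

For any fixed open set, each customer zone goes to its cheapest open site; total = fixed + service.
{Ashby, Joliet, Galt}: Upton→Ashby 2·17=34, Farrow→Galt 6·25=150, Milton→Joliet 5·6=30, Dover→Galt 7·17=119, Elton→Galt 6·22=132, Vance→Galt 3·5=15, Irby→Ashby 4·6=24. Service 504; fixed 53; total 557.
{Ashby, Galt}: service 528 + fixed 33 = 561
{Joliet, Galt, Orton}: service 515 + fixed 48 = 563
{Ashby, Joliet, Calder, Galt, Orton}: Upton→Ashby 2·17=34, Farrow→Galt 6·25=150, Milton→Joliet 5·6=30, Dover→Calder 6·17=102, Elton→Galt 6·22=132, Vance→Galt 3·5=15, Irby→Orton 3·6=18. Service 481; fixed 92; total 573.
No other subset beats 557.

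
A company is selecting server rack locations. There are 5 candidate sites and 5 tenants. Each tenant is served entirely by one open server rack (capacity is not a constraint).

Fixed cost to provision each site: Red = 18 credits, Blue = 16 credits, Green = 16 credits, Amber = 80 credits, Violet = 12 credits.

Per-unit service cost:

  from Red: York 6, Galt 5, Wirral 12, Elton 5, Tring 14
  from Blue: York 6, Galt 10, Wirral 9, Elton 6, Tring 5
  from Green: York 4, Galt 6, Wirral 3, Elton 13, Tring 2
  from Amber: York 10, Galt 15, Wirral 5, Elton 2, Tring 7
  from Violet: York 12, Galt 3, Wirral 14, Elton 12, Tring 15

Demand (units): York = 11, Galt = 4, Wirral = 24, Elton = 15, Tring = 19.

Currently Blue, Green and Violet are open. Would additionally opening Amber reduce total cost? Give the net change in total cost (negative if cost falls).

Current service cost with {Blue, Green, Violet}: 256.
Adding Amber: each tenant re-picks its cheapest; new service cost 196, saving 60.
Extra fixed cost: 80. Net change = 80 − 60 = 20.
(Totals: 300 → 320.)

No — net change +20 (cost rises by 20).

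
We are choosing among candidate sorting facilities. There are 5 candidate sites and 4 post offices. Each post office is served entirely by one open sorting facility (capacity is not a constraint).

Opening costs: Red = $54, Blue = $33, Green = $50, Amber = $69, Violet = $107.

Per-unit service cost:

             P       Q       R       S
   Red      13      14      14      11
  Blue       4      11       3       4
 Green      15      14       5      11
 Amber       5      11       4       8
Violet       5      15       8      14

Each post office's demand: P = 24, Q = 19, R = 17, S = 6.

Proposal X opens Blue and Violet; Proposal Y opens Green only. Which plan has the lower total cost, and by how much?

Proposal X: {Blue, Violet}: P→Blue 4·24=96, Q→Blue 11·19=209, R→Blue 3·17=51, S→Blue 4·6=24. Service 380; fixed 140; total 520.
Proposal Y: {Green}: P→Green 15·24=360, Q→Green 14·19=266, R→Green 5·17=85, S→Green 11·6=66. Service 777; fixed 50; total 827.
Difference: |520 − 827| = 307.

Proposal X is cheaper by 307.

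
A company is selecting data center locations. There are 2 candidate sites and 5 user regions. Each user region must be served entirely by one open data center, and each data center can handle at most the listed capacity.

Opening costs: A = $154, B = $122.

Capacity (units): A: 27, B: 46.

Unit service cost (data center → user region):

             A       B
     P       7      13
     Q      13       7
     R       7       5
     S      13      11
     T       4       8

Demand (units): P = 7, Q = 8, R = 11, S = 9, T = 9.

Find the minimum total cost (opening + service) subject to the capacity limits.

Minimum total cost: 495

Open {B}: P→B 13·7=91, Q→B 7·8=56, R→B 5·11=55, S→B 11·9=99, T→B 8·9=72.
Loads: B carries 44/46. Service 373; fixed 122; total 495.
Next best feasible plan costs 571.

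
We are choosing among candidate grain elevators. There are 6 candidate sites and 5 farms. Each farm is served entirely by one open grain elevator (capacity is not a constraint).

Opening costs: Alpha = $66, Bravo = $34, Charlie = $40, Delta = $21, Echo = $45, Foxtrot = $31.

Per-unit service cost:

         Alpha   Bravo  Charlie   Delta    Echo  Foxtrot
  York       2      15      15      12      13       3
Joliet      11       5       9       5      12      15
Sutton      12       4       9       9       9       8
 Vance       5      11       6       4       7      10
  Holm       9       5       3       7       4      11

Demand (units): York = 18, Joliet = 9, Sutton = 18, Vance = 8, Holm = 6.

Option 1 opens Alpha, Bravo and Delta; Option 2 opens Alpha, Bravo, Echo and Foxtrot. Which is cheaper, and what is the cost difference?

Option 1 is cheaper by 57.

Option 1: {Alpha, Bravo, Delta}: York→Alpha 2·18=36, Joliet→Bravo 5·9=45, Sutton→Bravo 4·18=72, Vance→Delta 4·8=32, Holm→Bravo 5·6=30. Service 215; fixed 121; total 336.
Option 2: {Alpha, Bravo, Echo, Foxtrot}: York→Alpha 2·18=36, Joliet→Bravo 5·9=45, Sutton→Bravo 4·18=72, Vance→Alpha 5·8=40, Holm→Echo 4·6=24. Service 217; fixed 176; total 393.
Difference: |336 − 393| = 57.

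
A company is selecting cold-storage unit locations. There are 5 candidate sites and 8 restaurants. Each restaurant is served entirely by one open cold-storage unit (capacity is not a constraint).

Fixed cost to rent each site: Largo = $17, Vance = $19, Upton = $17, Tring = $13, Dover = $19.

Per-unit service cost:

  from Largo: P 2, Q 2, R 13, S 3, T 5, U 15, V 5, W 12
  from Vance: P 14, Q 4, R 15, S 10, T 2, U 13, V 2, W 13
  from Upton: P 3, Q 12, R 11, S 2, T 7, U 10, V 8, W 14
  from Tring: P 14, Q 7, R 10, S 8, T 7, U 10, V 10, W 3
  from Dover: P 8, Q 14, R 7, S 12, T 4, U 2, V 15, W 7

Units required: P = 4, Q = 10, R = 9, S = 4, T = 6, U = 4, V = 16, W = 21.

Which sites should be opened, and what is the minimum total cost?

For any fixed open set, each restaurant goes to its cheapest open site; total = fixed + service.
{Largo, Vance, Tring, Dover}: P→Largo 2·4=8, Q→Largo 2·10=20, R→Dover 7·9=63, S→Largo 3·4=12, T→Vance 2·6=12, U→Dover 2·4=8, V→Vance 2·16=32, W→Tring 3·21=63. Service 218; fixed 68; total 286.
{Largo, Vance, Upton, Tring, Dover}: service 214 + fixed 85 = 299
{Vance, Upton, Tring, Dover}: service 238 + fixed 68 = 306
{Tring}: service 553 + fixed 13 = 566
No other subset beats 286.

Open Largo, Vance, Tring and Dover; minimum total cost 286.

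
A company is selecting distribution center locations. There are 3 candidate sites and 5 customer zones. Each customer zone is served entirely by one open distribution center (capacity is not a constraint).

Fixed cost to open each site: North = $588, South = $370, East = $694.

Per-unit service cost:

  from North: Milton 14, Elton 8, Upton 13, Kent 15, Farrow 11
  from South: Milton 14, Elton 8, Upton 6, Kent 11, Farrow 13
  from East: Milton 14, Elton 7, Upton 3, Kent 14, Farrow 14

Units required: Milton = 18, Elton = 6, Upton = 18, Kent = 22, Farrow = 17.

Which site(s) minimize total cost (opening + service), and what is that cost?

For any fixed open set, each customer zone goes to its cheapest open site; total = fixed + service.
{South}: Milton→South 14·18=252, Elton→South 8·6=48, Upton→South 6·18=108, Kent→South 11·22=242, Farrow→South 13·17=221. Service 871; fixed 370; total 1241.
{East}: service 894 + fixed 694 = 1588
{North}: Milton→North 14·18=252, Elton→North 8·6=48, Upton→North 13·18=234, Kent→North 15·22=330, Farrow→North 11·17=187. Service 1051; fixed 588; total 1639.
{North, South, East}: service 777 + fixed 1652 = 2429
No other subset beats 1241.

Open South only; minimum total cost 1241.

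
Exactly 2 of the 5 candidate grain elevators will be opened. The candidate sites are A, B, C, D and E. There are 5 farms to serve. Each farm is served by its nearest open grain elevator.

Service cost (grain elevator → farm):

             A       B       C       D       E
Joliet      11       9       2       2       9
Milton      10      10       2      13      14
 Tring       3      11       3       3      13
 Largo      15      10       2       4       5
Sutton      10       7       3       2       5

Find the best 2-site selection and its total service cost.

With exactly 2 open, each farm uses its cheapest among the chosen.
{C, D}: Joliet→C 2, Milton→C 2, Tring→C 3, Largo→C 2, Sutton→D 2. Service cost 11.
{A, C}: service cost 12
{B, C}: service cost 12
Among all 10 size-2 choices, {C, D} is lowest.

Choose C and D; total service cost 11.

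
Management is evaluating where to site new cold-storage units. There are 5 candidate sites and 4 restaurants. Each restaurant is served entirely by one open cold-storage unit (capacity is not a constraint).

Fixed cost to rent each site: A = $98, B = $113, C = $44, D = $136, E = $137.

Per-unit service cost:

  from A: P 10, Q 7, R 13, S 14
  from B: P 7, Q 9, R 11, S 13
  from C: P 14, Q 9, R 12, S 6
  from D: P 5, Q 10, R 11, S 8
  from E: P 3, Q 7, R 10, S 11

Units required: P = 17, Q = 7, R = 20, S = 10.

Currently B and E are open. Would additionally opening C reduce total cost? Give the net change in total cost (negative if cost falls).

Yes — net change −6 (cost falls by 6).

Current service cost with {B, E}: 410.
Adding C: each restaurant re-picks its cheapest; new service cost 360, saving 50.
Extra fixed cost: 44. Net change = 44 − 50 = -6.
(Totals: 660 → 654.)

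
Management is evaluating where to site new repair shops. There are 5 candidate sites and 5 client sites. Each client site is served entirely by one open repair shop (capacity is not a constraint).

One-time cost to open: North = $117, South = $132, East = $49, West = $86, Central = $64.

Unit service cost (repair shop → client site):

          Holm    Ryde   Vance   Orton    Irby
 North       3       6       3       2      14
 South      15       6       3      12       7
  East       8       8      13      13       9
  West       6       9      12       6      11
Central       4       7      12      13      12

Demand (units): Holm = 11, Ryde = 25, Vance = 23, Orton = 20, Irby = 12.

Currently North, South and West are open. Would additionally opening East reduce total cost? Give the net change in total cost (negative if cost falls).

Current service cost with {North, South, West}: 376.
Adding East: each client site re-picks its cheapest; new service cost 376, saving 0.
Extra fixed cost: 49. Net change = 49 − 0 = 49.
(Totals: 711 → 760.)

No — net change +49 (cost rises by 49).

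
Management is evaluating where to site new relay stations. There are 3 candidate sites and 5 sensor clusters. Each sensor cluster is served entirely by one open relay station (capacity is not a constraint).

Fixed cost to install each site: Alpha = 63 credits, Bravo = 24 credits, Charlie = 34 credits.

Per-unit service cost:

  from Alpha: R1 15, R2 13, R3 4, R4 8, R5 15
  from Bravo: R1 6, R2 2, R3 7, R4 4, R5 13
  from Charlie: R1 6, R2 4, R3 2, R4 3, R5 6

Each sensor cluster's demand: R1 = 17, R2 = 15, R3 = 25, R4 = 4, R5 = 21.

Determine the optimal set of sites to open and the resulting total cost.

For any fixed open set, each sensor cluster goes to its cheapest open site; total = fixed + service.
{Bravo, Charlie}: R1→Bravo 6·17=102, R2→Bravo 2·15=30, R3→Charlie 2·25=50, R4→Charlie 3·4=12, R5→Charlie 6·21=126. Service 320; fixed 58; total 378.
{Charlie}: R1→Charlie 6·17=102, R2→Charlie 4·15=60, R3→Charlie 2·25=50, R4→Charlie 3·4=12, R5→Charlie 6·21=126. Service 350; fixed 34; total 384.
{Alpha, Bravo, Charlie}: service 320 + fixed 121 = 441
{Bravo}: service 596 + fixed 24 = 620
(All 7 nonempty subsets were checked; Bravo and Charlie is lowest.)

Open Bravo and Charlie; minimum total cost 378.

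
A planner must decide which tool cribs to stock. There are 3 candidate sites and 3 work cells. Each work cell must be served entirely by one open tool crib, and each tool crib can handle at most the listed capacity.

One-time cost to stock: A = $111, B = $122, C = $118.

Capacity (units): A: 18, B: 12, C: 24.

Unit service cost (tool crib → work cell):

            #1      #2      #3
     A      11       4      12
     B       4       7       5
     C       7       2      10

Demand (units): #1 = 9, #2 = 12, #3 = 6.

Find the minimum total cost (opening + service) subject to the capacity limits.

Open {B, C}: #1→C 7·9=63, #2→C 2·12=24, #3→B 5·6=30.
Loads: B carries 6/12, C carries 21/24. Service 117; fixed 240; total 357.
Next best feasible plan costs 360.

Minimum total cost: 357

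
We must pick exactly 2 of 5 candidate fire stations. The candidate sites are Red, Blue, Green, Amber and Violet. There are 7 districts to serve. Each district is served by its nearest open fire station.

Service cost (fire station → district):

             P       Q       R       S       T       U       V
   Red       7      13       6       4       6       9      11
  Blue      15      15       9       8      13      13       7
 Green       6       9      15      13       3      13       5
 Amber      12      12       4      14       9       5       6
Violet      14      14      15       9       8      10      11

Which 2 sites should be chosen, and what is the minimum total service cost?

With exactly 2 open, each district uses its cheapest among the chosen.
{Red, Green}: P→Green 6, Q→Green 9, R→Red 6, S→Red 4, T→Green 3, U→Red 9, V→Green 5. Service cost 42.
{Red, Amber}: service cost 44
{Green, Amber}: service cost 45
Among all 10 size-2 choices, {Red, Green} is lowest.

Choose Red and Green; total service cost 42.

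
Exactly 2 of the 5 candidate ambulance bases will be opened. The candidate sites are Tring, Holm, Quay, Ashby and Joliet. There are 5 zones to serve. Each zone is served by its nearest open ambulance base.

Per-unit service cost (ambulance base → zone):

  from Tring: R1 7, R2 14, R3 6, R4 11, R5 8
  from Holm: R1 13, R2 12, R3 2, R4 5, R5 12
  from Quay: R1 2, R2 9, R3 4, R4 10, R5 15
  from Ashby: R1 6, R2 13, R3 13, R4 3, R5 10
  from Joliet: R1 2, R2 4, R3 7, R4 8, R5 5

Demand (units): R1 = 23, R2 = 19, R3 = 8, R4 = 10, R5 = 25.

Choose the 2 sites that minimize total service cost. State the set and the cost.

With exactly 2 open, each zone uses its cheapest among the chosen.
{Holm, Joliet}: R1→Joliet 2·23=46, R2→Joliet 4·19=76, R3→Holm 2·8=16, R4→Holm 5·10=50, R5→Joliet 5·25=125. Service cost 313.
{Ashby, Joliet}: service cost 333
{Quay, Joliet}: service cost 359
Among all 10 size-2 choices, {Holm, Joliet} is lowest.

Choose Holm and Joliet; total service cost 313.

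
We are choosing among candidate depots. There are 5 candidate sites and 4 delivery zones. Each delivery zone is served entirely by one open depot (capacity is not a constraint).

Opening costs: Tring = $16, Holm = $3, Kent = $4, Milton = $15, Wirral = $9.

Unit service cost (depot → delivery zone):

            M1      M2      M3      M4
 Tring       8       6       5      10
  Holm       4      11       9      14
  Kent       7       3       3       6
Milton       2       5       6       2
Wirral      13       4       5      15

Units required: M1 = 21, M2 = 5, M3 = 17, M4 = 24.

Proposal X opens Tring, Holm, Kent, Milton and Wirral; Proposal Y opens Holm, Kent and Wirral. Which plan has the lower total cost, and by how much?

Proposal X: {Tring, Holm, Kent, Milton, Wirral}: M1→Milton 2·21=42, M2→Kent 3·5=15, M3→Kent 3·17=51, M4→Milton 2·24=48. Service 156; fixed 47; total 203.
Proposal Y: {Holm, Kent, Wirral}: M1→Holm 4·21=84, M2→Kent 3·5=15, M3→Kent 3·17=51, M4→Kent 6·24=144. Service 294; fixed 16; total 310.
Difference: |203 − 310| = 107.

Proposal X is cheaper by 107.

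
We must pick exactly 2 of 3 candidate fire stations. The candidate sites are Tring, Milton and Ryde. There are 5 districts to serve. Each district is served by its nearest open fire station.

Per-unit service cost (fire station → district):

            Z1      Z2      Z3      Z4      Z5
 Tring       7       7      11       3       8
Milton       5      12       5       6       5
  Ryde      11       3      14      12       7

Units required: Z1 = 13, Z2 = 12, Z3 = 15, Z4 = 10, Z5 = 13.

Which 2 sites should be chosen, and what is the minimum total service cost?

With exactly 2 open, each district uses its cheapest among the chosen.
{Milton, Ryde}: Z1→Milton 5·13=65, Z2→Ryde 3·12=36, Z3→Milton 5·15=75, Z4→Milton 6·10=60, Z5→Milton 5·13=65. Service cost 301.
{Tring, Milton}: service cost 319
{Tring, Ryde}: service cost 413
Among all 3 size-2 choices, {Milton, Ryde} is lowest.

Choose Milton and Ryde; total service cost 301.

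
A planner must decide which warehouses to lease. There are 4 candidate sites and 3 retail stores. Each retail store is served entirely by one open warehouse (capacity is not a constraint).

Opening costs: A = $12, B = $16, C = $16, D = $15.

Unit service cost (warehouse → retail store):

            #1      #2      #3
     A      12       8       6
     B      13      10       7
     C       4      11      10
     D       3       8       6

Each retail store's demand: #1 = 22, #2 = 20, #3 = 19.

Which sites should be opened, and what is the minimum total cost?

Open D only; minimum total cost 355.

For any fixed open set, each retail store goes to its cheapest open site; total = fixed + service.
{D}: #1→D 3·22=66, #2→D 8·20=160, #3→D 6·19=114. Service 340; fixed 15; total 355.
{A, D}: #1→D 3·22=66, #2→A 8·20=160, #3→A 6·19=114. Service 340; fixed 27; total 367.
{B, D}: service 340 + fixed 31 = 371
{A, B, C, D}: service 340 + fixed 59 = 399
No other subset beats 355.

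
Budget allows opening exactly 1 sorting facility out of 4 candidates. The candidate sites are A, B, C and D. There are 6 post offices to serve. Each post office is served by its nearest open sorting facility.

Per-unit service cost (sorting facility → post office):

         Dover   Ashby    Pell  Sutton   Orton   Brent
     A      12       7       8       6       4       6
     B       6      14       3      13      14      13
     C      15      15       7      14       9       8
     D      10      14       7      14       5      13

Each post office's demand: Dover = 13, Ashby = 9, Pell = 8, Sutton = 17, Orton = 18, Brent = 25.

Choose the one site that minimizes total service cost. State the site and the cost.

With exactly 1 open, each post office uses its cheapest among the chosen.
{A}: Dover→A 12·13=156, Ashby→A 7·9=63, Pell→A 8·8=64, Sutton→A 6·17=102, Orton→A 4·18=72, Brent→A 6·25=150. Service cost 607.
{D}: service cost 965
{C}: service cost 986
Among all 4 size-1 choices, {A} is lowest.

Choose A only; total service cost 607.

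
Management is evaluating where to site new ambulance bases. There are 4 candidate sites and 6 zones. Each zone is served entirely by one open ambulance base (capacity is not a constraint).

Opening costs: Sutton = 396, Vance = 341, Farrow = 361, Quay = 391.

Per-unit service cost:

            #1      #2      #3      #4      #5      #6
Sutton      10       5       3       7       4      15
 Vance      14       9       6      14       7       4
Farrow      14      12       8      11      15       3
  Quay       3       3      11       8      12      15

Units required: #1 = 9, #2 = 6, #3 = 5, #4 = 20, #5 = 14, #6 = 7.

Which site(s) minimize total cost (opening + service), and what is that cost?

Open Sutton only; minimum total cost 832.

For any fixed open set, each zone goes to its cheapest open site; total = fixed + service.
{Sutton}: #1→Sutton 10·9=90, #2→Sutton 5·6=30, #3→Sutton 3·5=15, #4→Sutton 7·20=140, #5→Sutton 4·14=56, #6→Sutton 15·7=105. Service 436; fixed 396; total 832.
{Quay}: service 533 + fixed 391 = 924
{Vance}: #1→Vance 14·9=126, #2→Vance 9·6=54, #3→Vance 6·5=30, #4→Vance 14·20=280, #5→Vance 7·14=98, #6→Vance 4·7=28. Service 616; fixed 341; total 957.
{Sutton, Vance, Farrow, Quay}: service 277 + fixed 1489 = 1766
No other subset beats 832.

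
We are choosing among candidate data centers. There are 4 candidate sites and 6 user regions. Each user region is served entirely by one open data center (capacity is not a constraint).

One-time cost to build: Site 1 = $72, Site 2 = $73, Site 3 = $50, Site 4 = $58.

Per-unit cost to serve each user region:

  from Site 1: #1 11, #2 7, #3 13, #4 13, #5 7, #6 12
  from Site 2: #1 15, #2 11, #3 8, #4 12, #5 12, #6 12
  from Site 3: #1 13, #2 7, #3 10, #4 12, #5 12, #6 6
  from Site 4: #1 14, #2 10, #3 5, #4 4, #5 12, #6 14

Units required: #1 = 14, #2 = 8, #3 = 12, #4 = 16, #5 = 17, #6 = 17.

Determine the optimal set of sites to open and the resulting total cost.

For any fixed open set, each user region goes to its cheapest open site; total = fixed + service.
{Site 1, Site 3, Site 4}: #1→Site 1 11·14=154, #2→Site 1 7·8=56, #3→Site 4 5·12=60, #4→Site 4 4·16=64, #5→Site 1 7·17=119, #6→Site 3 6·17=102. Service 555; fixed 180; total 735.
{Site 3, Site 4}: service 668 + fixed 108 = 776
{Site 1, Site 4}: service 657 + fixed 130 = 787
{Site 1, Site 2, Site 3, Site 4}: service 555 + fixed 253 = 808
No other subset beats 735.

Open Site 1, Site 3 and Site 4; minimum total cost 735.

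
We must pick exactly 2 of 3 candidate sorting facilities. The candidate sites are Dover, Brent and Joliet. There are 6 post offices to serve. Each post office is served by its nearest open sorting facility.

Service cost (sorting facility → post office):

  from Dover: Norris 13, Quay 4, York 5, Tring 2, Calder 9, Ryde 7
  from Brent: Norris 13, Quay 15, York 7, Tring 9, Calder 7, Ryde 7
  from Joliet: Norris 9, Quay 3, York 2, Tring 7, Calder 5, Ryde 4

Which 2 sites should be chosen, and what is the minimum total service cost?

Choose Dover and Joliet; total service cost 25.

With exactly 2 open, each post office uses its cheapest among the chosen.
{Dover, Joliet}: Norris→Joliet 9, Quay→Joliet 3, York→Joliet 2, Tring→Dover 2, Calder→Joliet 5, Ryde→Joliet 4. Service cost 25.
{Brent, Joliet}: service cost 30
{Dover, Brent}: service cost 38
Among all 3 size-2 choices, {Dover, Joliet} is lowest.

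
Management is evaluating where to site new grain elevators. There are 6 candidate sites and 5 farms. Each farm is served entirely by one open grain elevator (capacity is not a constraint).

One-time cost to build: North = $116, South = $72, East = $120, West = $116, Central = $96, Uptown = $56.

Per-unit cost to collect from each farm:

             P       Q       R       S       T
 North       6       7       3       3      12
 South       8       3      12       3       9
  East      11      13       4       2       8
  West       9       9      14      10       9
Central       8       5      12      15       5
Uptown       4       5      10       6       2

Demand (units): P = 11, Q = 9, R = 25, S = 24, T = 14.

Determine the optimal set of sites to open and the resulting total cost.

Open North and Uptown; minimum total cost 436.

For any fixed open set, each farm goes to its cheapest open site; total = fixed + service.
{North, Uptown}: P→Uptown 4·11=44, Q→Uptown 5·9=45, R→North 3·25=75, S→North 3·24=72, T→Uptown 2·14=28. Service 264; fixed 172; total 436.
{East, Uptown}: service 265 + fixed 176 = 441
{North, South, Uptown}: service 246 + fixed 244 = 490
{North, South, East, West, Central, Uptown}: service 222 + fixed 576 = 798
No other subset beats 436.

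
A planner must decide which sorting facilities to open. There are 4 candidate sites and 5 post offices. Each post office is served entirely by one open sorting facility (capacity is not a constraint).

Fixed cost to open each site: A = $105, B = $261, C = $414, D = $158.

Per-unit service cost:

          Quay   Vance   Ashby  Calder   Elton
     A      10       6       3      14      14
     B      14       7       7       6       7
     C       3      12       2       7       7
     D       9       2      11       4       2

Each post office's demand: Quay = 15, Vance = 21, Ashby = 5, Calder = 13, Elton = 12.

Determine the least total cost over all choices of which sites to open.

For any fixed open set, each post office goes to its cheapest open site; total = fixed + service.
{D}: Quay→D 9·15=135, Vance→D 2·21=42, Ashby→D 11·5=55, Calder→D 4·13=52, Elton→D 2·12=24. Service 308; fixed 158; total 466.
{A, D}: Quay→D 9·15=135, Vance→D 2·21=42, Ashby→A 3·5=15, Calder→D 4·13=52, Elton→D 2·12=24. Service 268; fixed 263; total 531.
{B, D}: Quay→D 9·15=135, Vance→D 2·21=42, Ashby→B 7·5=35, Calder→D 4·13=52, Elton→D 2·12=24. Service 288; fixed 419; total 707.
{A, B, C, D}: Quay→C 3·15=45, Vance→D 2·21=42, Ashby→C 2·5=10, Calder→D 4·13=52, Elton→D 2·12=24. Service 173; fixed 938; total 1111.
(All 15 nonempty subsets were checked; D only is lowest.)

Minimum total cost: 466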